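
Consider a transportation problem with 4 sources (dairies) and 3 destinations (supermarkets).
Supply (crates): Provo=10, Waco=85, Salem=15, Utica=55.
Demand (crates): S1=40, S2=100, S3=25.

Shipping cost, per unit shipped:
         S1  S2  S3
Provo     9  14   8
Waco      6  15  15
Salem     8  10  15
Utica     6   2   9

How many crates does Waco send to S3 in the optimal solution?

15

Solving gives:
  Provo→S3: 10 × 8 = 80
  Waco→S1: 40 × 6 = 240
  Waco→S2: 30 × 15 = 450
  Waco→S3: 15 × 15 = 225
  Salem→S2: 15 × 10 = 150
  Utica→S2: 55 × 2 = 110
Total cost = 1255.
So Waco→S3 carries 15 crates.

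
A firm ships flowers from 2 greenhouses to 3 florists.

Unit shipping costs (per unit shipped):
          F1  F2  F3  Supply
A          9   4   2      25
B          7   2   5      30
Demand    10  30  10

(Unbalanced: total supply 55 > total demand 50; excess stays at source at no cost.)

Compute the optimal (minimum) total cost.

170

A cheapest plan:
  A→F1: 10 bunches
  A→F3: 10 bunches
  B→F2: 30 bunches
Total cost = 170.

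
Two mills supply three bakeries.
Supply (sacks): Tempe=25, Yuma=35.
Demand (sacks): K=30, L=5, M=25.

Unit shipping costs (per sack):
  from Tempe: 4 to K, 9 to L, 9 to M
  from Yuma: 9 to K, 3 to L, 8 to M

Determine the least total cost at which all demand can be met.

360

Optimal allocation:
  Tempe to K: 25 × 4 = 100
  Yuma to K: 5 × 9 = 45
  Yuma to L: 5 × 3 = 15
  Yuma to M: 25 × 8 = 200
Total = 100 + 45 + 15 + 200 = 360.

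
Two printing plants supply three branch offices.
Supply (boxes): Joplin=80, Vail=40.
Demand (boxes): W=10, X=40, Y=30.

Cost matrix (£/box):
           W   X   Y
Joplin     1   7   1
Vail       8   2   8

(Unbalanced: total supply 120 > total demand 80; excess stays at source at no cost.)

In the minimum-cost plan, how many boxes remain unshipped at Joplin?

Minimum-cost shipments:
  Joplin->W: 10 × £1 = £10
  Joplin->Y: 30 × £1 = £30
  Vail->X: 40 × £2 = £80
Total cost = £120.
Joplin ships 40 of its 80, leaving 40.

40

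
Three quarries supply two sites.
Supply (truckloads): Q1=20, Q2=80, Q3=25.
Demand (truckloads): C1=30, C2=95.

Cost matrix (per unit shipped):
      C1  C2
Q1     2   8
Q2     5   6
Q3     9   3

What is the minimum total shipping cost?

585

An optimal shipping plan:
  Q1→C1: 20 × 2 = 40
  Q2→C1: 10 × 5 = 50
  Q2→C2: 70 × 6 = 420
  Q3→C2: 25 × 3 = 75
Total = 40 + 50 + 420 + 75 = 585.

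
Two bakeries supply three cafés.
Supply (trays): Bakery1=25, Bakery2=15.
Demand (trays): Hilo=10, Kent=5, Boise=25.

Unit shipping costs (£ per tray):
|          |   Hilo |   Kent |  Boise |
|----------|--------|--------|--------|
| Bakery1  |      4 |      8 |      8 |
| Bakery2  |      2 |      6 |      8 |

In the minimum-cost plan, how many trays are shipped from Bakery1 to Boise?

Optimal shipments:
  Bakery1->Boise: 25 trays
  Bakery2->Hilo: 10 trays
  Bakery2->Kent: 5 trays
Total cost = £250.
So Bakery1→Boise carries 25 trays.

25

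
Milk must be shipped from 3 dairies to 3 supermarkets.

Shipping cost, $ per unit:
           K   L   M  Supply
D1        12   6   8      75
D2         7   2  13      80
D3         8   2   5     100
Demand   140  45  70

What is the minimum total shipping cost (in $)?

An optimal shipping plan:
  D1->L: 5 × $6 = $30
  D1->M: 70 × $8 = $560
  D2->K: 80 × $7 = $560
  D3->K: 60 × $8 = $480
  D3->L: 40 × $2 = $80
Total = 30 + 560 + 560 + 480 + 80 = $1710.

1710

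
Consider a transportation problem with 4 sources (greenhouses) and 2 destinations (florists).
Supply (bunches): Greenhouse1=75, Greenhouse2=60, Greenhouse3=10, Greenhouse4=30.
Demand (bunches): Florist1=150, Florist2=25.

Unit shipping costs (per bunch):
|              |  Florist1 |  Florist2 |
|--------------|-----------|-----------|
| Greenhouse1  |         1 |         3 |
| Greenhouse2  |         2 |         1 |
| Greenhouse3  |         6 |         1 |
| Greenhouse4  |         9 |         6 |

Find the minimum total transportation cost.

An optimal shipping plan:
  Greenhouse1 to Florist1: 75 × 1 = 75
  Greenhouse2 to Florist1: 60 × 2 = 120
  Greenhouse3 to Florist2: 10 × 1 = 10
  Greenhouse4 to Florist1: 15 × 9 = 135
  Greenhouse4 to Florist2: 15 × 6 = 90
Total = 75 + 120 + 10 + 135 + 90 = 430.

430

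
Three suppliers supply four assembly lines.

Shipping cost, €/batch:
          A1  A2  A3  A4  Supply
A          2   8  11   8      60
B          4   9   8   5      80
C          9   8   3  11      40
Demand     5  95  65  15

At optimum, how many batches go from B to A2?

40

Solving gives:
  A->A1: 5 × €2 = €10
  A->A2: 55 × €8 = €440
  B->A2: 40 × €9 = €360
  B->A3: 25 × €8 = €200
  B->A4: 15 × €5 = €75
  C->A3: 40 × €3 = €120
Total cost = €1205.
So B→A2 carries 40 batches.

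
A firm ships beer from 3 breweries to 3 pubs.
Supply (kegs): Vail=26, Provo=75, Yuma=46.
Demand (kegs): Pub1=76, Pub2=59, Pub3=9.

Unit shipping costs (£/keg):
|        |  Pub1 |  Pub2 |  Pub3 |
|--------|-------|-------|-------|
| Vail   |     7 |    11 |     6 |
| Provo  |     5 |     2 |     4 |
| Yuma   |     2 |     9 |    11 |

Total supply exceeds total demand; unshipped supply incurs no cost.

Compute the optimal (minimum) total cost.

Optimal allocation:
  Vail->Pub1: 14 × £7 = £98
  Vail->Pub3: 9 × £6 = £54
  Provo->Pub1: 16 × £5 = £80
  Provo->Pub2: 59 × £2 = £118
  Yuma->Pub1: 46 × £2 = £92
Total = 98 + 54 + 80 + 118 + 92 = £442.

442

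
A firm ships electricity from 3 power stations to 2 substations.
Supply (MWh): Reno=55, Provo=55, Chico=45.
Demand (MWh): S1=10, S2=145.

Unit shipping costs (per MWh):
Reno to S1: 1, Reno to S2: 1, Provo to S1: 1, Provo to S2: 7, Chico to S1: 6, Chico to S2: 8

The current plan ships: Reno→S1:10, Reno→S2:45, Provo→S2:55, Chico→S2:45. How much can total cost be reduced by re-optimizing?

60

Current plan cost = 10·1 + 45·1 + 55·7 + 45·8 = 800.
Optimal plan:
  Reno->S2: 55 × 1 = 55
  Provo->S1: 10 × 1 = 10
  Provo->S2: 45 × 7 = 315
  Chico->S2: 45 × 8 = 360
Optimal cost = 740.
Saving = 800 − 740 = 60.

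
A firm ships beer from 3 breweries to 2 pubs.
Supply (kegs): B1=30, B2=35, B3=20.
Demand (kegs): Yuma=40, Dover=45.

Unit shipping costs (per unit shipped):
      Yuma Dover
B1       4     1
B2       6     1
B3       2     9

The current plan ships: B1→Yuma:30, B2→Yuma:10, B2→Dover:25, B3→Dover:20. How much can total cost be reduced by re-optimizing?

Current plan cost = 30·4 + 10·6 + 25·1 + 20·9 = 385.
Optimal plan:
  B1–Yuma: 20 × 4 = 80
  B1–Dover: 10 × 1 = 10
  B2–Dover: 35 × 1 = 35
  B3–Yuma: 20 × 2 = 40
Optimal cost = 165.
Saving = 385 − 165 = 220.

220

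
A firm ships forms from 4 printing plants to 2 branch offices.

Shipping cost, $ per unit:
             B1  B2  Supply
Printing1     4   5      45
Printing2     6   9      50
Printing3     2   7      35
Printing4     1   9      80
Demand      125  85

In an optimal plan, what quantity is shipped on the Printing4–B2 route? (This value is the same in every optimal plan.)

Solving gives:
  Printing1→B2: 45 boxes
  Printing2→B1: 10 boxes
  Printing2→B2: 40 boxes
  Printing3→B1: 35 boxes
  Printing4→B1: 80 boxes
Total cost = $795.
The route Printing4→B2 is not used.

0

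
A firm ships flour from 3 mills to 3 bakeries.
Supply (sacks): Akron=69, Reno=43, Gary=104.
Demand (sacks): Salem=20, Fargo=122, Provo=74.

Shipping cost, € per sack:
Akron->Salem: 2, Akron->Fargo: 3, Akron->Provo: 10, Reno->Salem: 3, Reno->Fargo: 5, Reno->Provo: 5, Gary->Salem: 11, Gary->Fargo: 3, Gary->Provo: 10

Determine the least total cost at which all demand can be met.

931

A cheapest plan:
  Akron->Salem: 20 sacks
  Akron->Fargo: 18 sacks
  Akron->Provo: 31 sacks
  Reno->Provo: 43 sacks
  Gary->Fargo: 104 sacks
Total cost = €931.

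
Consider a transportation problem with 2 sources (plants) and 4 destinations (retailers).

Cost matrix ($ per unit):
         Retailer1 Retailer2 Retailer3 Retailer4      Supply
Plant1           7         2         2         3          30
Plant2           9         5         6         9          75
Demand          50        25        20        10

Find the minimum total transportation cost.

645

One minimum-cost allocation:
  Plant1–Retailer3: 20 × $2 = $40
  Plant1–Retailer4: 10 × $3 = $30
  Plant2–Retailer1: 50 × $9 = $450
  Plant2–Retailer2: 25 × $5 = $125
Total = 40 + 30 + 450 + 125 = $645.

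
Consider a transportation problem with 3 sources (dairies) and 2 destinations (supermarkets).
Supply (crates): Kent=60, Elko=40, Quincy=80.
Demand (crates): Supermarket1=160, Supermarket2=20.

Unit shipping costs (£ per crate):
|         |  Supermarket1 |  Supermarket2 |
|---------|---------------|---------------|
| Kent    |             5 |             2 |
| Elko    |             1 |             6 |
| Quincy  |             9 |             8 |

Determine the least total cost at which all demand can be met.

1000

One minimum-cost allocation:
  Kent to Supermarket1: 40 × £5 = £200
  Kent to Supermarket2: 20 × £2 = £40
  Elko to Supermarket1: 40 × £1 = £40
  Quincy to Supermarket1: 80 × £9 = £720
Total = 200 + 40 + 40 + 720 = £1000.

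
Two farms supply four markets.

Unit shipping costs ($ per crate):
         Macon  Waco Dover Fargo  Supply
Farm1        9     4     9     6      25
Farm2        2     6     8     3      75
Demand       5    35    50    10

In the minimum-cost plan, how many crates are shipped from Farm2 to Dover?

Optimal shipments:
  Farm1->Waco: 25 crates
  Farm2->Macon: 5 crates
  Farm2->Waco: 10 crates
  Farm2->Dover: 50 crates
  Farm2->Fargo: 10 crates
Total cost = $600.
So Farm2→Dover carries 50 crates.

50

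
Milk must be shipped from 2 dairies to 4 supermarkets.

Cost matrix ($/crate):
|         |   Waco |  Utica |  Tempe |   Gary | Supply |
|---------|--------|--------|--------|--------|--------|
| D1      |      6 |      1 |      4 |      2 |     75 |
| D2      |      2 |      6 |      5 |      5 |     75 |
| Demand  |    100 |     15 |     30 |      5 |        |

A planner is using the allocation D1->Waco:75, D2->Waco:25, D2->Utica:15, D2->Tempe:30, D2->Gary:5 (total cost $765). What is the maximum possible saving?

Current plan cost = 75·6 + 25·2 + 15·6 + 30·5 + 5·5 = $765.
Optimal plan:
  D1 to Waco: 25 crates
  D1 to Utica: 15 crates
  D1 to Tempe: 30 crates
  D1 to Gary: 5 crates
  D2 to Waco: 75 crates
Optimal cost = $445.
Saving = 765 − 445 = $320.

320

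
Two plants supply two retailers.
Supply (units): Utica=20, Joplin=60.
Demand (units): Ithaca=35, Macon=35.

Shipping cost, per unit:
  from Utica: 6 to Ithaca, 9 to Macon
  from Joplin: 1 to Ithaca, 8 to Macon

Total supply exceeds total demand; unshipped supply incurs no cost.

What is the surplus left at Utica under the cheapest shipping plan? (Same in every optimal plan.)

An optimal plan:
  Utica to Macon: 10 × 9 = 90
  Joplin to Ithaca: 35 × 1 = 35
  Joplin to Macon: 25 × 8 = 200
Total cost = 325.
Utica ships 10 of its 20, leaving 10.

10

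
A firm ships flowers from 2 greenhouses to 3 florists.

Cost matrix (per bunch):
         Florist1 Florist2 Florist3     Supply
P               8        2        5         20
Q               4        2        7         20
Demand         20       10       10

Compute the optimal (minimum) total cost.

150

An optimal shipping plan:
  P–Florist2: 10 × 2 = 20
  P–Florist3: 10 × 5 = 50
  Q–Florist1: 20 × 4 = 80
Total = 20 + 50 + 80 = 150.
(Supply check: P ships 20; Q ships 20.)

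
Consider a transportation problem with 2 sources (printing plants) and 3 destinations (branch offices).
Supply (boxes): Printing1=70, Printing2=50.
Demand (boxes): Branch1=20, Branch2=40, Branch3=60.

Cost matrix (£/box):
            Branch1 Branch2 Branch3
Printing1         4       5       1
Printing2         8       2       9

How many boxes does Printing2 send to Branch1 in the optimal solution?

10

Optimal shipments:
  Printing1 to Branch1: 10 boxes
  Printing1 to Branch3: 60 boxes
  Printing2 to Branch1: 10 boxes
  Printing2 to Branch2: 40 boxes
Total cost = £260.
So Printing2→Branch1 carries 10 boxes.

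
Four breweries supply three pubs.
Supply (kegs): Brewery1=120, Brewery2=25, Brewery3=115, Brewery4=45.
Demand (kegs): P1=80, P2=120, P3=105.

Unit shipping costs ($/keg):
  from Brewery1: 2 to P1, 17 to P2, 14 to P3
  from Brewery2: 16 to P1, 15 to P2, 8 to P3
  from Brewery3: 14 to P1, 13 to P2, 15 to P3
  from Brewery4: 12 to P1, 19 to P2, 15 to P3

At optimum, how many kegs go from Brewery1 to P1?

80

The minimum-cost plan:
  Brewery1 to P1: 80 × $2 = $160
  Brewery1 to P2: 5 × $17 = $85
  Brewery1 to P3: 35 × $14 = $490
  Brewery2 to P3: 25 × $8 = $200
  Brewery3 to P2: 115 × $13 = $1495
  Brewery4 to P3: 45 × $15 = $675
Total cost = $3105.
So Brewery1→P1 carries 80 kegs.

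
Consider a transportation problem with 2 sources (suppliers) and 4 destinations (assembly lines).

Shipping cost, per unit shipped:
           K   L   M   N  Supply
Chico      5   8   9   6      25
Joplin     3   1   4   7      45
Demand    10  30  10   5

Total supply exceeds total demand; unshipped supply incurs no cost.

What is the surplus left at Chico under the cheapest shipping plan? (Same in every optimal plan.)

An optimal plan:
  Chico to K: 5 × 5 = 25
  Chico to N: 5 × 6 = 30
  Joplin to K: 5 × 3 = 15
  Joplin to L: 30 × 1 = 30
  Joplin to M: 10 × 4 = 40
Total cost = 140.
Chico ships 10 of its 25, leaving 15.

15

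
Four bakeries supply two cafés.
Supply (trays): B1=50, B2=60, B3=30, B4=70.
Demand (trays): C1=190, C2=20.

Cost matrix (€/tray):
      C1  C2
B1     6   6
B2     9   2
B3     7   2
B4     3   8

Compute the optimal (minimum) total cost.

1120

A cheapest plan:
  B1 to C1: 50 × €6 = €300
  B2 to C1: 40 × €9 = €360
  B2 to C2: 20 × €2 = €40
  B3 to C1: 30 × €7 = €210
  B4 to C1: 70 × €3 = €210
Total = 300 + 360 + 40 + 210 + 210 = €1120.
(Supply check: B1 ships 50; B2 ships 60; B3 ships 30; B4 ships 70.)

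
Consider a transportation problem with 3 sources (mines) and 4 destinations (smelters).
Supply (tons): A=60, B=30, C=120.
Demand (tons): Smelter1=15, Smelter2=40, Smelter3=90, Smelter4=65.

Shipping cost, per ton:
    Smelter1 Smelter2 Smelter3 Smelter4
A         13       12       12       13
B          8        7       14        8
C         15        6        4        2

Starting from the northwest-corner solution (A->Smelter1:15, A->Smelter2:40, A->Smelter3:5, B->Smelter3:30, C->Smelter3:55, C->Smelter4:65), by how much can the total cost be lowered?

210

Current plan cost = 15·13 + 40·12 + 5·12 + 30·14 + 55·4 + 65·2 = 1505.
Optimal plan:
  A–Smelter2: 25 tons
  A–Smelter3: 35 tons
  B–Smelter1: 15 tons
  B–Smelter2: 15 tons
  C–Smelter3: 55 tons
  C–Smelter4: 65 tons
Optimal cost = 1295.
Saving = 1505 − 1295 = 210.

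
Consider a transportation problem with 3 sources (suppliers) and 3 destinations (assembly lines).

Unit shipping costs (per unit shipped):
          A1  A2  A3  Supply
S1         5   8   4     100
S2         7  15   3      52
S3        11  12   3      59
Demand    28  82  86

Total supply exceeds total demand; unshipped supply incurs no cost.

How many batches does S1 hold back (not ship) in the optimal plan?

An optimal plan:
  S1–A1: 18 × 5 = 90
  S1–A2: 82 × 8 = 656
  S2–A1: 10 × 7 = 70
  S2–A3: 42 × 3 = 126
  S3–A3: 44 × 3 = 132
Total cost = 1074.
S1 ships 100 of its 100, leaving 0.

0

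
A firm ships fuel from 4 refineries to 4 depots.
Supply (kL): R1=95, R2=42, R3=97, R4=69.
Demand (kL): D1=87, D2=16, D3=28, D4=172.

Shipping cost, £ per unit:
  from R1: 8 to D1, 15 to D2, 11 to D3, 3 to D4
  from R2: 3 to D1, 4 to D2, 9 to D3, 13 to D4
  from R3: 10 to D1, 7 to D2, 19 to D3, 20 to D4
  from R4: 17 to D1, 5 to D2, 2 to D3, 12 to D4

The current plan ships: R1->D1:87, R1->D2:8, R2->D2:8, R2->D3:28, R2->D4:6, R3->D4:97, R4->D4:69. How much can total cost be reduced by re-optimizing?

1705

Current plan cost = 87·8 + 8·15 + 8·4 + 28·9 + 6·13 + 97·20 + 69·12 = £3946.
Optimal plan:
  R1->D4: 95 × £3 = £285
  R2->D1: 6 × £3 = £18
  R2->D4: 36 × £13 = £468
  R3->D1: 81 × £10 = £810
  R3->D2: 16 × £7 = £112
  R4->D3: 28 × £2 = £56
  R4->D4: 41 × £12 = £492
Optimal cost = £2241.
Saving = 3946 − 2241 = £1705.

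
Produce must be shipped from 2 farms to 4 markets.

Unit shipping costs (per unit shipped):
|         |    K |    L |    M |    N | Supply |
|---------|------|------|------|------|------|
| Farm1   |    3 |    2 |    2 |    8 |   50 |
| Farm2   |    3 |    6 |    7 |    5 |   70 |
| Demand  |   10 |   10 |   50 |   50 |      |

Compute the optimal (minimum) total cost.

A cheapest plan:
  Farm1→M: 50 × 2 = 100
  Farm2→K: 10 × 3 = 30
  Farm2→L: 10 × 6 = 60
  Farm2→N: 50 × 5 = 250
Total = 100 + 30 + 60 + 250 = 440.
(Supply check: Farm1 ships 50; Farm2 ships 70.)

440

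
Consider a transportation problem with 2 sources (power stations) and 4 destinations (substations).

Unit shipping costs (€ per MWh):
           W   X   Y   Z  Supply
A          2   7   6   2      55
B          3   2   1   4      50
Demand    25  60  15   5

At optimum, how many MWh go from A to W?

25

Optimal shipments:
  A->W: 25 × €2 = €50
  A->X: 10 × €7 = €70
  A->Y: 15 × €6 = €90
  A->Z: 5 × €2 = €10
  B->X: 50 × €2 = €100
Total cost = €320.
So A→W carries 25 MWh.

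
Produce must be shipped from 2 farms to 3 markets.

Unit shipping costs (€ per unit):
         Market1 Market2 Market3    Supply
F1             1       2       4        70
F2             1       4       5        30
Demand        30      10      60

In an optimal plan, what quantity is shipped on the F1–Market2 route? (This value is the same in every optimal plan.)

The minimum-cost plan:
  F1->Market2: 10 × €2 = €20
  F1->Market3: 60 × €4 = €240
  F2->Market1: 30 × €1 = €30
Total cost = €290.
So F1→Market2 carries 10 crates.

10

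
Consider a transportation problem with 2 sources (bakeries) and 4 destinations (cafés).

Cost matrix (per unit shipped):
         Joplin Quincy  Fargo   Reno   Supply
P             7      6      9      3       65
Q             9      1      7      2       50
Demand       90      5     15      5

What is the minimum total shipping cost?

A cheapest plan:
  P to Joplin: 65 × 7 = 455
  Q to Joplin: 25 × 9 = 225
  Q to Quincy: 5 × 1 = 5
  Q to Fargo: 15 × 7 = 105
  Q to Reno: 5 × 2 = 10
Total = 455 + 225 + 5 + 105 + 10 = 800.
(Supply check: P ships 65; Q ships 50.)

800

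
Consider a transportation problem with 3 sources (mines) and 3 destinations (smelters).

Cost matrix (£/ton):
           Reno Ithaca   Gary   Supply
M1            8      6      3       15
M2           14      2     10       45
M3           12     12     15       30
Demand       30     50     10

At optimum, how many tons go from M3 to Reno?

Solving gives:
  M1 to Ithaca: 5 tons
  M1 to Gary: 10 tons
  M2 to Ithaca: 45 tons
  M3 to Reno: 30 tons
Total cost = £510.
So M3→Reno carries 30 tons.

30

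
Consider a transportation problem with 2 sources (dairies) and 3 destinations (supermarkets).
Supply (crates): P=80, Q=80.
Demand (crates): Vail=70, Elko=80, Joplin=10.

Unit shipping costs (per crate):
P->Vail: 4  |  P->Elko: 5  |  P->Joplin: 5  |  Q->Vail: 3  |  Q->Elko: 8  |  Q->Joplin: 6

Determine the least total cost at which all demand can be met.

670

A cheapest plan:
  P to Elko: 80 × 5 = 400
  Q to Vail: 70 × 3 = 210
  Q to Joplin: 10 × 6 = 60
Total = 400 + 210 + 60 = 670.
(Supply check: P ships 80; Q ships 80.)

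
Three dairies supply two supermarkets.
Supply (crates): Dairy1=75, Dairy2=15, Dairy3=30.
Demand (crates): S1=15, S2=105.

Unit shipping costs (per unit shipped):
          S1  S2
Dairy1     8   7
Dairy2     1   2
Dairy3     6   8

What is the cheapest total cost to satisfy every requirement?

Optimal allocation:
  Dairy1 to S2: 75 × 7 = 525
  Dairy2 to S2: 15 × 2 = 30
  Dairy3 to S1: 15 × 6 = 90
  Dairy3 to S2: 15 × 8 = 120
Total = 525 + 30 + 90 + 120 = 765.
(Supply check: Dairy1 ships 75; Dairy2 ships 15; Dairy3 ships 30.)

765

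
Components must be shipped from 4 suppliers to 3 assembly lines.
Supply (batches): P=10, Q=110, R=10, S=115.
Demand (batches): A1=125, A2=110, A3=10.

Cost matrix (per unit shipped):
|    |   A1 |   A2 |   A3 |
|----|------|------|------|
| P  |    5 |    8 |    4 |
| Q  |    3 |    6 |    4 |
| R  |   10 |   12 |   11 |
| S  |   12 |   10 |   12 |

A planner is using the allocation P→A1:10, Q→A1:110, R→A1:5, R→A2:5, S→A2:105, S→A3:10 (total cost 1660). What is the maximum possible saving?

30

Current plan cost = 10·5 + 110·3 + 5·10 + 5·12 + 105·10 + 10·12 = 1660.
Optimal plan:
  P–A3: 10 batches
  Q–A1: 110 batches
  R–A1: 10 batches
  S–A1: 5 batches
  S–A2: 110 batches
Optimal cost = 1630.
Saving = 1660 − 1630 = 30.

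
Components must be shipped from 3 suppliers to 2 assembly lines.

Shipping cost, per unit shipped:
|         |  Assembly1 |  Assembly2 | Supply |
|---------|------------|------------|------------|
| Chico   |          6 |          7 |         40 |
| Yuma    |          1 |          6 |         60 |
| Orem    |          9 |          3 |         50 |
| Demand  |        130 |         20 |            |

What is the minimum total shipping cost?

A cheapest plan:
  Chico->Assembly1: 40 × 6 = 240
  Yuma->Assembly1: 60 × 1 = 60
  Orem->Assembly1: 30 × 9 = 270
  Orem->Assembly2: 20 × 3 = 60
Total = 240 + 60 + 270 + 60 = 630.
(Supply check: Chico ships 40; Yuma ships 60; Orem ships 50.)

630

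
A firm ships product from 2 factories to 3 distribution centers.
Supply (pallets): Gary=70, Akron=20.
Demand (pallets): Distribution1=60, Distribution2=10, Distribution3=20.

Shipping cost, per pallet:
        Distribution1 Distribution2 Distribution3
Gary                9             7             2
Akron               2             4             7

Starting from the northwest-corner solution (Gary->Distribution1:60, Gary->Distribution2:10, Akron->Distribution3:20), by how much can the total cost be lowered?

240

Current plan cost = 60·9 + 10·7 + 20·7 = 750.
Optimal plan:
  Gary to Distribution1: 40 × 9 = 360
  Gary to Distribution2: 10 × 7 = 70
  Gary to Distribution3: 20 × 2 = 40
  Akron to Distribution1: 20 × 2 = 40
Optimal cost = 510.
Saving = 750 − 510 = 240.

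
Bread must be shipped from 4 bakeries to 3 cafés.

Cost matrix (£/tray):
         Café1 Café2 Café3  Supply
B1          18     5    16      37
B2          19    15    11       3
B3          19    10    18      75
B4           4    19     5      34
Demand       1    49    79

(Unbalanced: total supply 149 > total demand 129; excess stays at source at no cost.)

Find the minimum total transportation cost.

An optimal shipping plan:
  B1→Café2: 37 × £5 = £185
  B2→Café3: 3 × £11 = £33
  B3→Café2: 12 × £10 = £120
  B3→Café3: 43 × £18 = £774
  B4→Café1: 1 × £4 = £4
  B4→Café3: 33 × £5 = £165
Total = 185 + 33 + 120 + 774 + 4 + 165 = £1281.

1281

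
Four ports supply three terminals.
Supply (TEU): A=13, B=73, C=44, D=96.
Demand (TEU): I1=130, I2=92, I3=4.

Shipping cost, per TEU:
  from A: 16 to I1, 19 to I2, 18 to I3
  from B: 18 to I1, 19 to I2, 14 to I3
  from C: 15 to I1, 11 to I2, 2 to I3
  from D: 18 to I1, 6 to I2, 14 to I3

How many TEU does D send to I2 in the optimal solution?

The minimum-cost plan:
  A–I1: 13 TEU
  B–I1: 73 TEU
  C–I1: 40 TEU
  C–I3: 4 TEU
  D–I1: 4 TEU
  D–I2: 92 TEU
Total cost = 2754.
So D→I2 carries 92 TEU.

92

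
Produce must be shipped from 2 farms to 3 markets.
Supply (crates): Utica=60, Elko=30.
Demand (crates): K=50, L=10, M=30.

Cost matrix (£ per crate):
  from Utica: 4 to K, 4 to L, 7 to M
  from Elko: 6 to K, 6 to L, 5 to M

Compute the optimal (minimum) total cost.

Optimal allocation:
  Utica–K: 50 × £4 = £200
  Utica–L: 10 × £4 = £40
  Elko–M: 30 × £5 = £150
Total = 200 + 40 + 150 = £390.
(Supply check: Utica ships 60; Elko ships 30.)

390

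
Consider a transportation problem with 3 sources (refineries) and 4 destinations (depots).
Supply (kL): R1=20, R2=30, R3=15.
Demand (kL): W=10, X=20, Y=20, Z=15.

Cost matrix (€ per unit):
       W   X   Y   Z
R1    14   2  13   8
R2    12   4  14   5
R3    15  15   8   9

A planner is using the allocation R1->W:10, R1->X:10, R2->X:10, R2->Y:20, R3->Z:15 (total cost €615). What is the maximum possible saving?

190

Current plan cost = 10·14 + 10·2 + 10·4 + 20·14 + 15·9 = €615.
Optimal plan:
  R1→X: 20 × €2 = €40
  R2→W: 10 × €12 = €120
  R2→Y: 5 × €14 = €70
  R2→Z: 15 × €5 = €75
  R3→Y: 15 × €8 = €120
Optimal cost = €425.
Saving = 615 − 425 = €190.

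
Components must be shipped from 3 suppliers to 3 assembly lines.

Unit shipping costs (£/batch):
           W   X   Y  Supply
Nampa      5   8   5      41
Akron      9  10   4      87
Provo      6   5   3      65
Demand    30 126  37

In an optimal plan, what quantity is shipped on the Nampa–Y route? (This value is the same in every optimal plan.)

0

The minimum-cost plan:
  Nampa→W: 30 × £5 = £150
  Nampa→X: 11 × £8 = £88
  Akron→X: 50 × £10 = £500
  Akron→Y: 37 × £4 = £148
  Provo→X: 65 × £5 = £325
Total cost = £1211.
The route Nampa→Y is not used.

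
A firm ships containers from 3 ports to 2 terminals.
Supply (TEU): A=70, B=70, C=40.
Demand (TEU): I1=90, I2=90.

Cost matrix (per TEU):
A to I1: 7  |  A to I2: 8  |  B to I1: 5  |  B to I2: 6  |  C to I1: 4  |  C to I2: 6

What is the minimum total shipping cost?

1090

A cheapest plan:
  A->I1: 50 × 7 = 350
  A->I2: 20 × 8 = 160
  B->I2: 70 × 6 = 420
  C->I1: 40 × 4 = 160
Total = 350 + 160 + 420 + 160 = 1090.
(Supply check: A ships 70; B ships 70; C ships 40.)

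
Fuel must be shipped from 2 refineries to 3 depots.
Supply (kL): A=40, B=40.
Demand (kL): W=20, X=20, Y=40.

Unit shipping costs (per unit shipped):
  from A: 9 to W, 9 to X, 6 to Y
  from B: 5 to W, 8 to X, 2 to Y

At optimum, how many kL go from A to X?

The minimum-cost plan:
  A->W: 20 × 9 = 180
  A->X: 20 × 9 = 180
  B->Y: 40 × 2 = 80
Total cost = 440.
So A→X carries 20 kL.

20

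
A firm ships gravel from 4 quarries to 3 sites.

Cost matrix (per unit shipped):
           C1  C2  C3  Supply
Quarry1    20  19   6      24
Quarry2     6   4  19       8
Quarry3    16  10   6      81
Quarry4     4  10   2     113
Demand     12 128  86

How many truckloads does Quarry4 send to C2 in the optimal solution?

Optimal shipments:
  Quarry1→C3: 24 × 6 = 144
  Quarry2→C2: 8 × 4 = 32
  Quarry3→C2: 81 × 10 = 810
  Quarry4→C1: 12 × 4 = 48
  Quarry4→C2: 39 × 10 = 390
  Quarry4→C3: 62 × 2 = 124
Total cost = 1548.
So Quarry4→C2 carries 39 truckloads.

39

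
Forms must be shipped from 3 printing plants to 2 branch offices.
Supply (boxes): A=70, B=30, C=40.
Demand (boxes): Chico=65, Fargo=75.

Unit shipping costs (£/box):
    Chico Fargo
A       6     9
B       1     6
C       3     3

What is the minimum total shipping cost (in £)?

A cheapest plan:
  A->Chico: 35 boxes
  A->Fargo: 35 boxes
  B->Chico: 30 boxes
  C->Fargo: 40 boxes
Total cost = £675.

675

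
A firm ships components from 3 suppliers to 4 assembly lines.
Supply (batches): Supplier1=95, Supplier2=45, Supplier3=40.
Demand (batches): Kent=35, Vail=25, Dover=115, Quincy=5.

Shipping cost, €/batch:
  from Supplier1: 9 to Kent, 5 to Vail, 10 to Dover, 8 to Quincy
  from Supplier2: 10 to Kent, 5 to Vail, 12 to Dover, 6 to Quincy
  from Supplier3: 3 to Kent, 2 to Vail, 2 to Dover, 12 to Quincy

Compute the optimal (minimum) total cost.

1315

A cheapest plan:
  Supplier1–Kent: 20 × €9 = €180
  Supplier1–Dover: 75 × €10 = €750
  Supplier2–Kent: 15 × €10 = €150
  Supplier2–Vail: 25 × €5 = €125
  Supplier2–Quincy: 5 × €6 = €30
  Supplier3–Dover: 40 × €2 = €80
Total = 180 + 750 + 150 + 125 + 30 + 80 = €1315.
(Supply check: Supplier1 ships 95; Supplier2 ships 45; Supplier3 ships 40.)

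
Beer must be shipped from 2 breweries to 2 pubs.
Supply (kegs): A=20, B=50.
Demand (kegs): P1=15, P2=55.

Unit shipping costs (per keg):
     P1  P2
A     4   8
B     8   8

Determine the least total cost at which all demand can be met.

One minimum-cost allocation:
  A to P1: 15 × 4 = 60
  A to P2: 5 × 8 = 40
  B to P2: 50 × 8 = 400
Total = 60 + 40 + 400 = 500.

500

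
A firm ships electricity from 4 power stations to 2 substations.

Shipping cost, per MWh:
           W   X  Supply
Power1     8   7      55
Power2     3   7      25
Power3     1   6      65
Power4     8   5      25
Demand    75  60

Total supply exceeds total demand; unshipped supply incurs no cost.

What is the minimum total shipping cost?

465

Optimal allocation:
  Power1->X: 20 × 7 = 140
  Power2->W: 10 × 3 = 30
  Power2->X: 15 × 7 = 105
  Power3->W: 65 × 1 = 65
  Power4->X: 25 × 5 = 125
Total = 140 + 30 + 105 + 65 + 125 = 465.
(Supply check: Power1 ships 20; Power2 ships 25; Power3 ships 65; Power4 ships 25.)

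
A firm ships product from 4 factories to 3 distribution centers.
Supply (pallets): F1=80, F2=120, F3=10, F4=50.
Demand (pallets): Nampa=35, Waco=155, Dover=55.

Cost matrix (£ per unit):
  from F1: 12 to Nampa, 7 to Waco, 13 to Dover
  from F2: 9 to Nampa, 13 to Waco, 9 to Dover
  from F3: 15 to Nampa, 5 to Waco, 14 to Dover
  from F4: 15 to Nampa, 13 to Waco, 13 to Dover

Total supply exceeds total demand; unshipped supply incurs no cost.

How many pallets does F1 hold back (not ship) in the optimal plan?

0

An optimal plan:
  F1->Waco: 80 × £7 = £560
  F2->Nampa: 35 × £9 = £315
  F2->Waco: 15 × £13 = £195
  F2->Dover: 55 × £9 = £495
  F3->Waco: 10 × £5 = £50
  F4->Waco: 50 × £13 = £650
Total cost = £2265.
F1 ships 80 of its 80, leaving 0.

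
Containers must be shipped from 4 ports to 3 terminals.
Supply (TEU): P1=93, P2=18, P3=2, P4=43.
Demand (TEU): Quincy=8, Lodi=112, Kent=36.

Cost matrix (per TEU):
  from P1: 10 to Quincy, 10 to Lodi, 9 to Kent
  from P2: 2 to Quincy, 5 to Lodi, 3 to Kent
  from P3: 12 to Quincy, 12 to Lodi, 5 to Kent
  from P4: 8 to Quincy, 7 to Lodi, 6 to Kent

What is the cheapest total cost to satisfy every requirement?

1263

An optimal shipping plan:
  P1→Lodi: 93 × 10 = 930
  P2→Quincy: 8 × 2 = 16
  P2→Kent: 10 × 3 = 30
  P3→Kent: 2 × 5 = 10
  P4→Lodi: 19 × 7 = 133
  P4→Kent: 24 × 6 = 144
Total = 930 + 16 + 30 + 10 + 133 + 144 = 1263.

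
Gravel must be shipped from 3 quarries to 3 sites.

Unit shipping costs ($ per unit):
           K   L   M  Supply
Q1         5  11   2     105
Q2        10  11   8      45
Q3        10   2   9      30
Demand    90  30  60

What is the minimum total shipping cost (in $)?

855

An optimal shipping plan:
  Q1->K: 45 × $5 = $225
  Q1->M: 60 × $2 = $120
  Q2->K: 45 × $10 = $450
  Q3->L: 30 × $2 = $60
Total = 225 + 120 + 450 + 60 = $855.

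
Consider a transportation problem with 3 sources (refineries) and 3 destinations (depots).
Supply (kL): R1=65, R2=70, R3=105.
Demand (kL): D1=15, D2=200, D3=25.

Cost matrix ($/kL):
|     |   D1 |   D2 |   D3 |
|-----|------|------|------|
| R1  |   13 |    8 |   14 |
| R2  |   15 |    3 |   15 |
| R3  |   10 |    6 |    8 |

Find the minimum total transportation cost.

1470

A cheapest plan:
  R1->D2: 65 kL
  R2->D2: 70 kL
  R3->D1: 15 kL
  R3->D2: 65 kL
  R3->D3: 25 kL
Total cost = $1470.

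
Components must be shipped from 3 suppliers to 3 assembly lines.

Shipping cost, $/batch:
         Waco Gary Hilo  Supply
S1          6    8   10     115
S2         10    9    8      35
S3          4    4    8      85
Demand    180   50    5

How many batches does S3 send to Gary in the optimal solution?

20

The minimum-cost plan:
  S1->Waco: 115 × $6 = $690
  S2->Gary: 30 × $9 = $270
  S2->Hilo: 5 × $8 = $40
  S3->Waco: 65 × $4 = $260
  S3->Gary: 20 × $4 = $80
Total cost = $1340.
So S3→Gary carries 20 batches.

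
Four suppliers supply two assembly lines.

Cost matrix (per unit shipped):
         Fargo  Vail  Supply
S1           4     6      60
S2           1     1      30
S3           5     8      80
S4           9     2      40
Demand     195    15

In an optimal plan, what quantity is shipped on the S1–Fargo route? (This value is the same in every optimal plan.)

60

Optimal shipments:
  S1->Fargo: 60 × 4 = 240
  S2->Fargo: 30 × 1 = 30
  S3->Fargo: 80 × 5 = 400
  S4->Fargo: 25 × 9 = 225
  S4->Vail: 15 × 2 = 30
Total cost = 925.
So S1→Fargo carries 60 batches.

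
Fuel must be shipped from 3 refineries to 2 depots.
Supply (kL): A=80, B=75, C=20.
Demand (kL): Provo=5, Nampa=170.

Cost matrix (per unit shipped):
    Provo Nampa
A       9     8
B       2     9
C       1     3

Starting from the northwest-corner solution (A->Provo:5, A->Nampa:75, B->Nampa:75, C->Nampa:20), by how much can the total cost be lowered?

40

Current plan cost = 5·9 + 75·8 + 75·9 + 20·3 = 1380.
Optimal plan:
  A–Nampa: 80 × 8 = 640
  B–Provo: 5 × 2 = 10
  B–Nampa: 70 × 9 = 630
  C–Nampa: 20 × 3 = 60
Optimal cost = 1340.
Saving = 1380 − 1340 = 40.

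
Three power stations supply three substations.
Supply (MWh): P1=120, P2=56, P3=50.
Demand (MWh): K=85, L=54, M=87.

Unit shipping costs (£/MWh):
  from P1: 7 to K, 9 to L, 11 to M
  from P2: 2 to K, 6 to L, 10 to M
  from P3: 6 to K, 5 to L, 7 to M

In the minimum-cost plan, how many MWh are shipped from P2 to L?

0

Solving gives:
  P1->K: 29 × £7 = £203
  P1->L: 4 × £9 = £36
  P1->M: 87 × £11 = £957
  P2->K: 56 × £2 = £112
  P3->L: 50 × £5 = £250
Total cost = £1558.
The route P2→L is not used.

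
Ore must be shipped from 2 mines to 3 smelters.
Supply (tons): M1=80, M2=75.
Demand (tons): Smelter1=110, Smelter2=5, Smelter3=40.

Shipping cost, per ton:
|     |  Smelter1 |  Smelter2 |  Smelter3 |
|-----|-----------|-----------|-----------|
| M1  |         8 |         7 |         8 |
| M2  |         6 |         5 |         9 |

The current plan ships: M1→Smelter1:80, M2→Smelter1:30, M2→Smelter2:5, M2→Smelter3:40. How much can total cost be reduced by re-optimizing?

Current plan cost = 80·8 + 30·6 + 5·5 + 40·9 = 1205.
Optimal plan:
  M1->Smelter1: 35 × 8 = 280
  M1->Smelter2: 5 × 7 = 35
  M1->Smelter3: 40 × 8 = 320
  M2->Smelter1: 75 × 6 = 450
Optimal cost = 1085.
Saving = 1205 − 1085 = 120.

120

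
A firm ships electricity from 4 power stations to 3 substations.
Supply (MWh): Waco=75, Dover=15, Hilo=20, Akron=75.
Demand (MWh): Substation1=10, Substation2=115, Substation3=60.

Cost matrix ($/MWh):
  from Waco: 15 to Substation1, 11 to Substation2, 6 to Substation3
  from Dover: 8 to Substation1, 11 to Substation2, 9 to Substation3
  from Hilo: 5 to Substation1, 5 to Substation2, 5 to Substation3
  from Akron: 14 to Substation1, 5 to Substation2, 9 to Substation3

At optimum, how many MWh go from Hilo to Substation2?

20

Optimal shipments:
  Waco–Substation2: 15 × $11 = $165
  Waco–Substation3: 60 × $6 = $360
  Dover–Substation1: 10 × $8 = $80
  Dover–Substation2: 5 × $11 = $55
  Hilo–Substation2: 20 × $5 = $100
  Akron–Substation2: 75 × $5 = $375
Total cost = $1135.
So Hilo→Substation2 carries 20 MWh.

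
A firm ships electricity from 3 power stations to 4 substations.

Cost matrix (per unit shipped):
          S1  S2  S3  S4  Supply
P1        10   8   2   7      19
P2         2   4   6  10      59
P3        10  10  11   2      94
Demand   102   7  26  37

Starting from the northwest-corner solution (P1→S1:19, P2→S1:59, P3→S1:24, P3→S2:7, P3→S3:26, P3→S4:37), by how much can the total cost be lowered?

Current plan cost = 19·10 + 59·2 + 24·10 + 7·10 + 26·11 + 37·2 = 978.
Optimal plan:
  P1->S3: 19 × 2 = 38
  P2->S1: 59 × 2 = 118
  P3->S1: 43 × 10 = 430
  P3->S2: 7 × 10 = 70
  P3->S3: 7 × 11 = 77
  P3->S4: 37 × 2 = 74
Optimal cost = 807.
Saving = 978 − 807 = 171.

171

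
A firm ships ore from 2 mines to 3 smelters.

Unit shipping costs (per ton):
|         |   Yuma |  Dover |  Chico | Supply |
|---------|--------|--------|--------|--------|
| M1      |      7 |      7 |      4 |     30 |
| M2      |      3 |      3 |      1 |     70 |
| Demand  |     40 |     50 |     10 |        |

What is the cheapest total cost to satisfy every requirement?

390

A cheapest plan:
  M1 to Yuma: 20 × 7 = 140
  M1 to Chico: 10 × 4 = 40
  M2 to Yuma: 20 × 3 = 60
  M2 to Dover: 50 × 3 = 150
Total = 140 + 40 + 60 + 150 = 390.
(Supply check: M1 ships 30; M2 ships 70.)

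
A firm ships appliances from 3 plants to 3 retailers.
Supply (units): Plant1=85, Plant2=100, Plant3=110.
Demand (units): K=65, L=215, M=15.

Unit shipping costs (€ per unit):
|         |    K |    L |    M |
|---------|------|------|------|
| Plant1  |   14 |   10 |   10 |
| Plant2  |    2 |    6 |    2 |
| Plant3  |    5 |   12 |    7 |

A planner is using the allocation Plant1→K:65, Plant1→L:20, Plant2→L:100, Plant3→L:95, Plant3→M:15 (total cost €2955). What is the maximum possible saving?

Current plan cost = 65·14 + 20·10 + 100·6 + 95·12 + 15·7 = €2955.
Optimal plan:
  Plant1→L: 85 × €10 = €850
  Plant2→L: 100 × €6 = €600
  Plant3→K: 65 × €5 = €325
  Plant3→L: 30 × €12 = €360
  Plant3→M: 15 × €7 = €105
Optimal cost = €2240.
Saving = 2955 − 2240 = €715.

715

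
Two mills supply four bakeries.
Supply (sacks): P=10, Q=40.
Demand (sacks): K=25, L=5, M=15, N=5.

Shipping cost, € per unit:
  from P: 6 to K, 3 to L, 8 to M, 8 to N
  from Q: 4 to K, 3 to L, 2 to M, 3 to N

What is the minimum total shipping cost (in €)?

Optimal allocation:
  P->K: 5 × €6 = €30
  P->L: 5 × €3 = €15
  Q->K: 20 × €4 = €80
  Q->M: 15 × €2 = €30
  Q->N: 5 × €3 = €15
Total = 30 + 15 + 80 + 30 + 15 = €170.

170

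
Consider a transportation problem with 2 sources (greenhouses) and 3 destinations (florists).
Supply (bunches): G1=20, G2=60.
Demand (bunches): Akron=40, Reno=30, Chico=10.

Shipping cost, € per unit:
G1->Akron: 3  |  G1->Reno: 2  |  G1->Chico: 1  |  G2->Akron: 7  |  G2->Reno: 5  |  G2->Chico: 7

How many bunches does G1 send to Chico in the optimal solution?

10

Optimal shipments:
  G1–Akron: 10 × €3 = €30
  G1–Chico: 10 × €1 = €10
  G2–Akron: 30 × €7 = €210
  G2–Reno: 30 × €5 = €150
Total cost = €400.
So G1→Chico carries 10 bunches.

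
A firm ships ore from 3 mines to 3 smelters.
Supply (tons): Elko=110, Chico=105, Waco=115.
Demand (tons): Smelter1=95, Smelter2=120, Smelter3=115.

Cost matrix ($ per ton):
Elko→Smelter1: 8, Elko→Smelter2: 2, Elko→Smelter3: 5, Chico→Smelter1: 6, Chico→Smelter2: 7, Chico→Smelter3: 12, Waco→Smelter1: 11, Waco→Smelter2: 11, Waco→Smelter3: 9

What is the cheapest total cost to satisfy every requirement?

1895

A cheapest plan:
  Elko to Smelter2: 110 × $2 = $220
  Chico to Smelter1: 95 × $6 = $570
  Chico to Smelter2: 10 × $7 = $70
  Waco to Smelter3: 115 × $9 = $1035
Total = 220 + 570 + 70 + 1035 = $1895.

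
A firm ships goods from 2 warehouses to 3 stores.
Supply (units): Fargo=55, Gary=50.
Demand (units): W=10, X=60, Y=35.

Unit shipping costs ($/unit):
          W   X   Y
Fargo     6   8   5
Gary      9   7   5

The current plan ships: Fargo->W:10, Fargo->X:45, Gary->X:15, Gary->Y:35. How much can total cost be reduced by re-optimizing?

Current plan cost = 10·6 + 45·8 + 15·7 + 35·5 = $700.
Optimal plan:
  Fargo to W: 10 × $6 = $60
  Fargo to X: 10 × $8 = $80
  Fargo to Y: 35 × $5 = $175
  Gary to X: 50 × $7 = $350
Optimal cost = $665.
Saving = 700 − 665 = $35.

35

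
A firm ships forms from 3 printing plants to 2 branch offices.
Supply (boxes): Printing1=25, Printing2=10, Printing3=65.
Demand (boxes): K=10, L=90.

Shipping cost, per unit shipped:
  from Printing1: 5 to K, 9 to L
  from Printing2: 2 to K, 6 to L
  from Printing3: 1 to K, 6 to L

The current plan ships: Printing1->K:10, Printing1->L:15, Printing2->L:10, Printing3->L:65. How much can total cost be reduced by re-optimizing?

10

Current plan cost = 10·5 + 15·9 + 10·6 + 65·6 = 635.
Optimal plan:
  Printing1 to L: 25 × 9 = 225
  Printing2 to L: 10 × 6 = 60
  Printing3 to K: 10 × 1 = 10
  Printing3 to L: 55 × 6 = 330
Optimal cost = 625.
Saving = 635 − 625 = 10.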